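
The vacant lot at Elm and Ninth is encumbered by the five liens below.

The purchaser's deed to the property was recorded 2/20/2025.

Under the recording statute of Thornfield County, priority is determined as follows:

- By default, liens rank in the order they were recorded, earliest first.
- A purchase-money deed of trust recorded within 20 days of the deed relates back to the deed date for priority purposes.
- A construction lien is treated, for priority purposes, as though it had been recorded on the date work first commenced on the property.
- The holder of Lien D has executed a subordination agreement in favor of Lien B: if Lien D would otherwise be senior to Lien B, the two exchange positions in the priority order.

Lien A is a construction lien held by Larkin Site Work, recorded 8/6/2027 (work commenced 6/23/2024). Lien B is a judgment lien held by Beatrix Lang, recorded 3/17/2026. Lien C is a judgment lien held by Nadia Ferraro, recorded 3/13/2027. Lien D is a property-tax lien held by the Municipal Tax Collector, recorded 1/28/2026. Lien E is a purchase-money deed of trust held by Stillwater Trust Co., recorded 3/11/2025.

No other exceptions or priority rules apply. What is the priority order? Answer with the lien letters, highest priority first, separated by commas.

Effective dates: A relates back to 6/23/2024 (work commenced); E was recorded within the 20-day window, so its effective date is the deed date 2/20/2025.
By effective date, earliest first: A (6/23/2024), E (2/20/2025), D (1/28/2026), B (3/17/2026), C (3/13/2027).
The subordination applies — D was senior to B — so D and B swap.

A, E, B, D, C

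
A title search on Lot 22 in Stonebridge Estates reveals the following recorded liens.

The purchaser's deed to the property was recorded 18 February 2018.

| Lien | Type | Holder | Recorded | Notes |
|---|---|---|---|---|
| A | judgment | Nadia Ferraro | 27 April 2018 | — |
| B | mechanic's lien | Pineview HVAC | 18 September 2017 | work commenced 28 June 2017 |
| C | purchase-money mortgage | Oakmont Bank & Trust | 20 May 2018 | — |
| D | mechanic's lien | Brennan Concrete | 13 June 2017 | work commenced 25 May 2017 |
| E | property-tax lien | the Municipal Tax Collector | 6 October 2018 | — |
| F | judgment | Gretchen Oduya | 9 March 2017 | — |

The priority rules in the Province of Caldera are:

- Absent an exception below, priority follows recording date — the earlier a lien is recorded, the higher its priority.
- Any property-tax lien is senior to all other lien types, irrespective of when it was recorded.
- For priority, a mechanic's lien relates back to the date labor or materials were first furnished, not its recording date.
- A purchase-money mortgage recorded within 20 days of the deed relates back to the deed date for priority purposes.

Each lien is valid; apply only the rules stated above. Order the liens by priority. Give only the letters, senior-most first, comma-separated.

Effective dates: B's effective date is 28 June 2017, when work began; C was recorded 91 days after the deed — beyond 20 days — so no relation-back applies; D is treated as recorded 25 May 2017, the work-commencement date.
As a property-tax lien, E is senior to every other lien.
Ordering the rest by effective date: F (9 March 2017), D (25 May 2017), B (28 June 2017), A (27 April 2018), C (20 May 2018).

E, F, D, B, A, C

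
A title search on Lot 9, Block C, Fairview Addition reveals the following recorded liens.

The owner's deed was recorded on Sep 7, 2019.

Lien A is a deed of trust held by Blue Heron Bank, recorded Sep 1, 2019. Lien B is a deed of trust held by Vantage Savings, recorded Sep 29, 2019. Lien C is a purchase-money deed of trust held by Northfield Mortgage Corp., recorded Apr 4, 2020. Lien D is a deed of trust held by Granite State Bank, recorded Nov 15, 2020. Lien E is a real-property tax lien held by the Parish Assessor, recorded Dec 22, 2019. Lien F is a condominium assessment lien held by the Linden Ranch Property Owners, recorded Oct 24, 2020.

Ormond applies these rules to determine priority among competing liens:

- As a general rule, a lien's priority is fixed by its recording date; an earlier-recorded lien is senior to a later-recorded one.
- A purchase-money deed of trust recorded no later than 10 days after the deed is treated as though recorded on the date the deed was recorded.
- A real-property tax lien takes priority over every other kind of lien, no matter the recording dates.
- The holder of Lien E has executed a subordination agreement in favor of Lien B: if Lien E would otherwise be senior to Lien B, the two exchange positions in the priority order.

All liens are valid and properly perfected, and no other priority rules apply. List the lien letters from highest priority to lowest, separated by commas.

Effective dates after the stated exceptions: C was recorded 210 days after the deed — beyond 10 days — so no relation-back applies.
E is a real-property tax lien and takes priority over every other lien.
Among the remaining liens, by effective date: A (Sep 1, 2019), B (Sep 29, 2019), C (Apr 4, 2020), F (Oct 24, 2020), D (Nov 15, 2020).
E would otherwise be senior to B, so under the subordination agreement E and B exchange positions.

B, A, E, C, F, D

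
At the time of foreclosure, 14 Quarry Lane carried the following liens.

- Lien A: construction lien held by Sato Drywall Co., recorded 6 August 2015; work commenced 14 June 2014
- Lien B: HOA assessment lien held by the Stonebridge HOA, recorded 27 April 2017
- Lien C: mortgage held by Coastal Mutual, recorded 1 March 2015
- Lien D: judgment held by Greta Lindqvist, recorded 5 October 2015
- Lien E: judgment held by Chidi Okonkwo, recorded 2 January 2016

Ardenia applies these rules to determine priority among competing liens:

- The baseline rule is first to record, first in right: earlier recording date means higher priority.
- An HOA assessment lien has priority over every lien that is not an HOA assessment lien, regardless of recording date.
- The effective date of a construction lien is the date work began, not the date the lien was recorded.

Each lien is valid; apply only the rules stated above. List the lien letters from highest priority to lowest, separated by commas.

Effective dates: A is treated as recorded 14 June 2014, the work-commencement date.
B, as an HOA assessment lien, has superpriority and ranks first.
Remaining liens by effective date: A (14 June 2014), C (1 March 2015), D (5 October 2015), E (2 January 2016).

B, A, C, D, E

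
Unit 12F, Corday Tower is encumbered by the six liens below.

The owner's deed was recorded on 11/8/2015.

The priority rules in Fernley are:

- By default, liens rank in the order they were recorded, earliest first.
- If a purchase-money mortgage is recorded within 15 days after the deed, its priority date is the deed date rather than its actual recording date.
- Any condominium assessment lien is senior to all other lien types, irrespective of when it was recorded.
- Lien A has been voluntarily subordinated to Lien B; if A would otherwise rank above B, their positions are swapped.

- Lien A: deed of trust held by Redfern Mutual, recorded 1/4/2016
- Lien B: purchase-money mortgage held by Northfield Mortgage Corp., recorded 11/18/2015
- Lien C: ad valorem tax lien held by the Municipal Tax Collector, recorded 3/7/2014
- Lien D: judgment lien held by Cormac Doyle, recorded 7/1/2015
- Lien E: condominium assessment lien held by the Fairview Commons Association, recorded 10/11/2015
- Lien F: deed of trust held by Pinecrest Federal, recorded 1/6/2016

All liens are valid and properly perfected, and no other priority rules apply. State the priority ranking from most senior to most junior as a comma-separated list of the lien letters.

E, C, D, B, A, F

Effective dates: B's effective date is the deed date, 11/8/2015.
E is a condominium assessment lien and takes priority over every other lien.
Ordering the rest by effective date: C (3/7/2014), D (7/1/2015), B (11/8/2015), A (1/4/2016), F (1/6/2016).
A already ranks below B; the subordination has no effect.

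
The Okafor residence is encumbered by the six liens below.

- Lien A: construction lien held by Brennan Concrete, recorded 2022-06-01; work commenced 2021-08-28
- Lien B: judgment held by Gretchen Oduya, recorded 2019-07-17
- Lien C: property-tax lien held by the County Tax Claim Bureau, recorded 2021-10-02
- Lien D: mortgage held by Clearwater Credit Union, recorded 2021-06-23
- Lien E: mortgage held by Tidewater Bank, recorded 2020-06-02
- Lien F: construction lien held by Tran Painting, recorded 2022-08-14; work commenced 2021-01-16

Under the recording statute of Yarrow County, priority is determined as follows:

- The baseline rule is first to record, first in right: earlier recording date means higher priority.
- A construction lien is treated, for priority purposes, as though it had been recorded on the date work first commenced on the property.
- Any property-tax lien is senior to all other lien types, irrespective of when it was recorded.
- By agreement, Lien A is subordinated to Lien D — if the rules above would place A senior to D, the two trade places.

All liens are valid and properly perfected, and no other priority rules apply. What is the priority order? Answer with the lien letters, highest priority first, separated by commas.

C, B, E, F, D, A

Effective dates after the stated exceptions: A relates back to 2021-08-28 (work commenced); F is treated as recorded 2021-01-16, the work-commencement date.
As a property-tax lien, C is senior to every other lien.
Among the remaining liens, by effective date: B (2019-07-17), E (2020-06-02), F (2021-01-16), D (2021-06-23), A (2021-08-28).
A is already junior to D, so the subordination agreement changes nothing.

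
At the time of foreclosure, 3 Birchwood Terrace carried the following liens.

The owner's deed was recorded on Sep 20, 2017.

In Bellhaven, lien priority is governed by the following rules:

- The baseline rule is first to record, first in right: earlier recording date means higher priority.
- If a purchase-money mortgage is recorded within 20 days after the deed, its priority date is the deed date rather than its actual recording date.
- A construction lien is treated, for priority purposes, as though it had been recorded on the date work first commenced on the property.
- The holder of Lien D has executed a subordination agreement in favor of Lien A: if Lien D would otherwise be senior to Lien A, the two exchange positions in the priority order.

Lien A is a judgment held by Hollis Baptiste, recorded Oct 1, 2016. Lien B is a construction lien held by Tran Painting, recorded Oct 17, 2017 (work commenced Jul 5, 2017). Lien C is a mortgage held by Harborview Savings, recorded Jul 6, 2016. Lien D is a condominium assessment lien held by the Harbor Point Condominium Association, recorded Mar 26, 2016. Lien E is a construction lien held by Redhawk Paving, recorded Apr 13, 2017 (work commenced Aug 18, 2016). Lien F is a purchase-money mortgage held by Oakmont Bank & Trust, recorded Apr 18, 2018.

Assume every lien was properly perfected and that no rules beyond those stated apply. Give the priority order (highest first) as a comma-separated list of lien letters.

A, C, E, D, B, F

Adjusting effective dates: B's effective date is Jul 5, 2017, when work began; E's effective date is Aug 18, 2016, when work began; F missed the 20-day window (210 days after the deed), so its recording date stands.
By effective date: D (Mar 26, 2016), C (Jul 6, 2016), E (Aug 18, 2016), A (Oct 1, 2016), B (Jul 5, 2017), F (Apr 18, 2018).
D would otherwise be senior to A, so under the subordination agreement D and A exchange positions.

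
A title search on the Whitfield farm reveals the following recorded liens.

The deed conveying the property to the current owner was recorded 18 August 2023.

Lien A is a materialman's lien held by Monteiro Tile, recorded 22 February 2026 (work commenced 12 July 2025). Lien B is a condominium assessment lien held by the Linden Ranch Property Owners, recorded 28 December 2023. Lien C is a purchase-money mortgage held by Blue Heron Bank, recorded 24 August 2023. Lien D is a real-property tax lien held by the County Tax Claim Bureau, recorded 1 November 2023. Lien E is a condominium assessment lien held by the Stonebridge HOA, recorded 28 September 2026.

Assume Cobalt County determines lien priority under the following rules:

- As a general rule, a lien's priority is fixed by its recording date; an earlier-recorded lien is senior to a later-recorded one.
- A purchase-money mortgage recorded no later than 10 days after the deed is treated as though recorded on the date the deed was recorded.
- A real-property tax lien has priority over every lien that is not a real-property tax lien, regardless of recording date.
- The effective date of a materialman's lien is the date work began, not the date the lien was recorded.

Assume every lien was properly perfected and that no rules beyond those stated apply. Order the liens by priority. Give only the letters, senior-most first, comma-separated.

D, C, B, A, E

First, effective dates: A relates back to 12 July 2025 (work commenced); C's effective date is the deed date, 18 August 2023.
D, as a real-property tax lien, has superpriority and ranks first.
The other liens, earliest effective date first: C (18 August 2023), B (28 December 2023), A (12 July 2025), E (28 September 2026).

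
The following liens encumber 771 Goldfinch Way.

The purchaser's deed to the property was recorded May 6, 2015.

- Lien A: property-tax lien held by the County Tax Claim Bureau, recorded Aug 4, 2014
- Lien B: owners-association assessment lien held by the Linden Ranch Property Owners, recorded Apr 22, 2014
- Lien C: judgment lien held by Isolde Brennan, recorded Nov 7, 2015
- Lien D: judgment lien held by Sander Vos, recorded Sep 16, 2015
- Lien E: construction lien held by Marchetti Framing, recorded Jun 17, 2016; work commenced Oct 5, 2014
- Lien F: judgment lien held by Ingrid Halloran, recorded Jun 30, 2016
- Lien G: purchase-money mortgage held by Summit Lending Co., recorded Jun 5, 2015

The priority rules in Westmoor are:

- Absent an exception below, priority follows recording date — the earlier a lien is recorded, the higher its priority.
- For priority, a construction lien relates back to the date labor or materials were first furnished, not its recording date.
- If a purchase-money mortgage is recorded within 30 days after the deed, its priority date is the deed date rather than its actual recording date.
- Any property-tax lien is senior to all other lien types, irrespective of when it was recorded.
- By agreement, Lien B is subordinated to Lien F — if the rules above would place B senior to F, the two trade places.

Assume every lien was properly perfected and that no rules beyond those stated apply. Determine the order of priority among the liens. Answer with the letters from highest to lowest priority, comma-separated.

Adjusting effective dates: E relates back to Oct 5, 2014 (work commenced); G was recorded within the 30-day window, so its effective date is the deed date May 6, 2015.
As a property-tax lien, A is senior to every other lien.
Ordering the rest by effective date: B (Apr 22, 2014), E (Oct 5, 2014), G (May 6, 2015), D (Sep 16, 2015), C (Nov 7, 2015), F (Jun 30, 2016).
B would otherwise be senior to F, so under the subordination agreement B and F exchange positions.

A, F, E, G, D, C, B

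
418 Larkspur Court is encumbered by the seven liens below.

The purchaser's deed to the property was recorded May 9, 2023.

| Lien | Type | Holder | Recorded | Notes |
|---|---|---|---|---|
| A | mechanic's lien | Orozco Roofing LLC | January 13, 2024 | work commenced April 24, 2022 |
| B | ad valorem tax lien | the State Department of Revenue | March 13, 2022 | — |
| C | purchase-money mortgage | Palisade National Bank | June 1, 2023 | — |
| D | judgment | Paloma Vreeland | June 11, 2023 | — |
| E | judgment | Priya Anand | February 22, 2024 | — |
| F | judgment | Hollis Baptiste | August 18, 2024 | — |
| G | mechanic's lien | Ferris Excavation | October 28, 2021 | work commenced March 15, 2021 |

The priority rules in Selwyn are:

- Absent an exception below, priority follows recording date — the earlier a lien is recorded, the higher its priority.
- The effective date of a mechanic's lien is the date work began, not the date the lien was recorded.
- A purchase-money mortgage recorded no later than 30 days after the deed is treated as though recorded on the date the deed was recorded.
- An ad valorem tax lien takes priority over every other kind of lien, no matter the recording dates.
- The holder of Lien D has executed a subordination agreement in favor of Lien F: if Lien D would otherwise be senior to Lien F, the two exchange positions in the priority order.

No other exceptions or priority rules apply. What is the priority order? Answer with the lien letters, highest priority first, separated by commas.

Adjusting effective dates: A relates back to April 24, 2022 (work commenced); C was recorded within the 30-day window, so its effective date is the deed date May 9, 2023; G relates back to March 15, 2021 (work commenced).
B is an ad valorem tax lien, so it outranks all other liens regardless of date.
Among the remaining liens, by effective date: G (March 15, 2021), A (April 24, 2022), C (May 9, 2023), D (June 11, 2023), E (February 22, 2024), F (August 18, 2024).
D would otherwise be senior to F, so under the subordination agreement D and F exchange positions.

B, G, A, C, F, E, D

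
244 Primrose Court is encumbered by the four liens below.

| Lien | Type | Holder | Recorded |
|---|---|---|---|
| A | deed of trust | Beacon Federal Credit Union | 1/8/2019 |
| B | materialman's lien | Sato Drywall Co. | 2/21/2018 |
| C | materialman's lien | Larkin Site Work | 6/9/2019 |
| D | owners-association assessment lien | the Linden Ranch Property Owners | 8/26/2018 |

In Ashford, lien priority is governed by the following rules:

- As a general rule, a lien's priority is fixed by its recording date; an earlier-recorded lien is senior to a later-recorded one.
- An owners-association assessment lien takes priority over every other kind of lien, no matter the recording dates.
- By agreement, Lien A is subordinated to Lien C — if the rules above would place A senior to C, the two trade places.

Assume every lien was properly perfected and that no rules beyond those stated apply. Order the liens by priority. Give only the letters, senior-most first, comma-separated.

As an owners-association assessment lien, D is senior to every other lien.
Among the remaining liens, by effective date: B (2/21/2018), A (1/8/2019), C (6/9/2019).
A is senior to C before the subordination, so the two trade places.

D, B, C, A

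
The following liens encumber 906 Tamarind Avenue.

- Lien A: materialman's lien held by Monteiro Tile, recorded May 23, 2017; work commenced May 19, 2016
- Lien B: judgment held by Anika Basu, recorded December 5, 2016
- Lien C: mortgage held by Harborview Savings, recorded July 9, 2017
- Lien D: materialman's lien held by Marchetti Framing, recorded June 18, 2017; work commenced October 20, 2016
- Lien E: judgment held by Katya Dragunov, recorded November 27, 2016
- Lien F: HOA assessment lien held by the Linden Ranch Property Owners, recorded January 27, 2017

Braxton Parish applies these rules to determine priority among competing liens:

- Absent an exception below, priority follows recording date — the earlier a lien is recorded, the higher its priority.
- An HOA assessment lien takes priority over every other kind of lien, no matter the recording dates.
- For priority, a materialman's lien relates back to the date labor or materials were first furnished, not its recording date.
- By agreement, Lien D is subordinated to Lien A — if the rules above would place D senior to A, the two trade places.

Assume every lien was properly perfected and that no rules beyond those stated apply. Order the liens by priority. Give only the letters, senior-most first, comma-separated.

Effective dates after the stated exceptions: A relates back to May 19, 2016 (work commenced); D relates back to October 20, 2016 (work commenced).
F, as an HOA assessment lien, has superpriority and ranks first.
Among the remaining liens, by effective date: A (May 19, 2016), D (October 20, 2016), E (November 27, 2016), B (December 5, 2016), C (July 9, 2017).
D already ranks below A; the subordination has no effect.

F, A, D, E, B, C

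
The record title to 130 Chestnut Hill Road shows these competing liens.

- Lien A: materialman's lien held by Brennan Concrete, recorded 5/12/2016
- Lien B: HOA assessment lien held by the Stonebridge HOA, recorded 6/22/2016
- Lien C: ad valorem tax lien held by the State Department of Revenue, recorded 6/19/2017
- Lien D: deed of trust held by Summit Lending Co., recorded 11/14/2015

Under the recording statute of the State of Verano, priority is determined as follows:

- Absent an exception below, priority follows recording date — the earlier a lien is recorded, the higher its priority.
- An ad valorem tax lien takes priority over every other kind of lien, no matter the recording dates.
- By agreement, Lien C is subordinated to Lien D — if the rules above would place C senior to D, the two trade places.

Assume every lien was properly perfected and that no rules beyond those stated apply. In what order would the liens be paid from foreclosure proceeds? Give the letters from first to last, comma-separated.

D, C, A, B

C is an ad valorem tax lien, so it outranks all other liens regardless of date.
Among the remaining liens, by effective date: D (11/14/2015), A (5/12/2016), B (6/22/2016).
C is senior to D before the subordination, so the two trade places.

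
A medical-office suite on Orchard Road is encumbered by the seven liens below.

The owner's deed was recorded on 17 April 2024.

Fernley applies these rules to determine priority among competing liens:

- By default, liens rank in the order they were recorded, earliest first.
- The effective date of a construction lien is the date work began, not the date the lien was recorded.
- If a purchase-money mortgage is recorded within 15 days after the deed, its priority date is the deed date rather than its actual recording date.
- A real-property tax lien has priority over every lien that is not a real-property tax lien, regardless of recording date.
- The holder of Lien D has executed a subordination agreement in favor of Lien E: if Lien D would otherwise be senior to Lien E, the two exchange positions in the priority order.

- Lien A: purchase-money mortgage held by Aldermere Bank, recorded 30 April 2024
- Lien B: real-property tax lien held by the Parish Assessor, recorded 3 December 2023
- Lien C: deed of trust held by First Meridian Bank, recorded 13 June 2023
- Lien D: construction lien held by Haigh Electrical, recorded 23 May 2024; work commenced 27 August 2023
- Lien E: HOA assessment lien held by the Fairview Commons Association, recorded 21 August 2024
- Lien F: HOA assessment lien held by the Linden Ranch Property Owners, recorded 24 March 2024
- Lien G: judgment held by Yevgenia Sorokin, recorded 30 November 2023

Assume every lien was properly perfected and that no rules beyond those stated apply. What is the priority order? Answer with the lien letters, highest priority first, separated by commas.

B, C, E, G, F, A, D

Adjusting effective dates: A was recorded within the 15-day window, so its effective date is the deed date 17 April 2024; D's effective date is 27 August 2023, when work began.
B is a real-property tax lien, so it outranks all other liens regardless of date.
Ordering the rest by effective date: C (13 June 2023), D (27 August 2023), G (30 November 2023), F (24 March 2024), A (17 April 2024), E (21 August 2024).
D would otherwise be senior to E, so under the subordination agreement D and E exchange positions.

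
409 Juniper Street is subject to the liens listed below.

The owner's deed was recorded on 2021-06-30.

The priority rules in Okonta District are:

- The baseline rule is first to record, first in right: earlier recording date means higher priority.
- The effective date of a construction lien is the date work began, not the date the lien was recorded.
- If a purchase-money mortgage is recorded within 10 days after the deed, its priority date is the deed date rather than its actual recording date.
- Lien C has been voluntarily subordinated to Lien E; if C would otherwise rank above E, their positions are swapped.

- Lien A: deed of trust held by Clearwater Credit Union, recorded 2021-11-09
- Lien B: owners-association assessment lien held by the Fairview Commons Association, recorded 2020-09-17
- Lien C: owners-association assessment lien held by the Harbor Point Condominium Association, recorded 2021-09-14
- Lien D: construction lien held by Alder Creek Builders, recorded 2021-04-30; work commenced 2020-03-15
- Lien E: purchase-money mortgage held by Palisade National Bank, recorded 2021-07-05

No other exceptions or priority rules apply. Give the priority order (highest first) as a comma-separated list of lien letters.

D, B, E, C, A

Effective dates: D relates back to 2020-03-15 (work commenced); E's effective date is the deed date, 2021-06-30.
Sorted by effective date: D (2020-03-15), B (2020-09-17), E (2021-06-30), C (2021-09-14), A (2021-11-09).
C is already junior to E, so the subordination agreement changes nothing.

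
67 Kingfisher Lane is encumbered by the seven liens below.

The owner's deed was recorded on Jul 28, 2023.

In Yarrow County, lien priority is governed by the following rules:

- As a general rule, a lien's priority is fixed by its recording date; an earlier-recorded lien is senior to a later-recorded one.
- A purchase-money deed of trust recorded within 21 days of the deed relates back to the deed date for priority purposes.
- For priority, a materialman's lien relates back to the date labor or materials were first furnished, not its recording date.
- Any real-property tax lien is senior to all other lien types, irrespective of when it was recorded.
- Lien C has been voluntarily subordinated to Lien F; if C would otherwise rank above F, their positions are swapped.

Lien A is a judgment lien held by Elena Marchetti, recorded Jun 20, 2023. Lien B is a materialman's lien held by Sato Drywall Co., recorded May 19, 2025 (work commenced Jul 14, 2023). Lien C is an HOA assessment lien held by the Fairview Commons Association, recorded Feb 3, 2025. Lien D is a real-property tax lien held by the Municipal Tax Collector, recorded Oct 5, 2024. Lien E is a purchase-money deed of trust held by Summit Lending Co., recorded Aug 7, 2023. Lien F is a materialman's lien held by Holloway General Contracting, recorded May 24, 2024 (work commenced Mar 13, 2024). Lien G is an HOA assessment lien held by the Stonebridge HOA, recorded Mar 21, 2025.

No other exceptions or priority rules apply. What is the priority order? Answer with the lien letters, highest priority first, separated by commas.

Adjusting effective dates: B is treated as recorded Jul 14, 2023, the work-commencement date; E was recorded within the 21-day window, so its effective date is the deed date Jul 28, 2023; F is treated as recorded Mar 13, 2024, the work-commencement date.
D, as a real-property tax lien, has superpriority and ranks first.
Remaining liens by effective date: A (Jun 20, 2023), B (Jul 14, 2023), E (Jul 28, 2023), F (Mar 13, 2024), C (Feb 3, 2025), G (Mar 21, 2025).
C is already junior to F, so the subordination agreement changes nothing.

D, A, B, E, F, C, G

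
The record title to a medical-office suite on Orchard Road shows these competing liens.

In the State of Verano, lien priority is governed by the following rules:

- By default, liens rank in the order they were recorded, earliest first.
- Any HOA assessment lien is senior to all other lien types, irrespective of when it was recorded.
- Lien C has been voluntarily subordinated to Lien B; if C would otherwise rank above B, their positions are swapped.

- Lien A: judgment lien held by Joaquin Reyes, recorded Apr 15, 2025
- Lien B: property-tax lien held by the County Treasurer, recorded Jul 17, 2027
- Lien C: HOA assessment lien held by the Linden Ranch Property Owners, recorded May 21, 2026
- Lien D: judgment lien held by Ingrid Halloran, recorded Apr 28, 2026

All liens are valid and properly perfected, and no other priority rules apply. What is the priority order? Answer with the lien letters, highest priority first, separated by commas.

B, A, D, C

C, as an HOA assessment lien, has superpriority and ranks first.
Remaining liens by effective date: A (Apr 15, 2025), D (Apr 28, 2026), B (Jul 17, 2027).
The subordination applies — C was senior to B — so C and B swap.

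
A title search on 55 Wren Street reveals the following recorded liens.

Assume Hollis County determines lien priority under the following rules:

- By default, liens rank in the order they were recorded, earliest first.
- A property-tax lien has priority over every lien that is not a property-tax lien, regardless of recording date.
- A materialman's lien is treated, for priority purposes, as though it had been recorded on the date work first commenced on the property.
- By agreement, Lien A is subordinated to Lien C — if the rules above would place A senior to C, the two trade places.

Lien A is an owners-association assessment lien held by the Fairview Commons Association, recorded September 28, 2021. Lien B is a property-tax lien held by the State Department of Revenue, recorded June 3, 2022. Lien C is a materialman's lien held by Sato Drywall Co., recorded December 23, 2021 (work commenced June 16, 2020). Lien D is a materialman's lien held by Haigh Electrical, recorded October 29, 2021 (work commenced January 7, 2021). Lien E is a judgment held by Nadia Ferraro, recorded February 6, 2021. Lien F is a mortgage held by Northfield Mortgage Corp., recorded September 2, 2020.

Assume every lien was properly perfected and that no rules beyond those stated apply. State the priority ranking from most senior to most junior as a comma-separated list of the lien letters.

B, C, F, D, E, A

Adjusting effective dates: C's effective date is June 16, 2020, when work began; D relates back to January 7, 2021 (work commenced).
As a property-tax lien, B is senior to every other lien.
Ordering the rest by effective date: C (June 16, 2020), F (September 2, 2020), D (January 7, 2021), E (February 6, 2021), A (September 28, 2021).
A is already junior to C, so the subordination agreement changes nothing.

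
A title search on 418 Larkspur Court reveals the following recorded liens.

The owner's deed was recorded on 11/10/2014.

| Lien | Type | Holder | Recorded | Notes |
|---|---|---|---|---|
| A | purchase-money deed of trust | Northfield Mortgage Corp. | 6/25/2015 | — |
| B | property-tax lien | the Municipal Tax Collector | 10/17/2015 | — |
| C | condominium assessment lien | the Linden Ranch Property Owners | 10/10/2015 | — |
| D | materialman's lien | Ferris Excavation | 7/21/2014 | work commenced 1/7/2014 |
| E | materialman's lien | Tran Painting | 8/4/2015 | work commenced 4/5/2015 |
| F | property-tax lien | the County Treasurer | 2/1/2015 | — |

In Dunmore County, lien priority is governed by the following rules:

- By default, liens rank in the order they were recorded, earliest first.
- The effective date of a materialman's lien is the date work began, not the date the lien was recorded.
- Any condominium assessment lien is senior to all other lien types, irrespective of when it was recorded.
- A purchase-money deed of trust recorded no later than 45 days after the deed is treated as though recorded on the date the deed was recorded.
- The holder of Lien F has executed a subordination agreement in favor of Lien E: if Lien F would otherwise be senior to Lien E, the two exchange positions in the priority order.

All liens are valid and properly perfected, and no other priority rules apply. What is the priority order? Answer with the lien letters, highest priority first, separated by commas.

C, D, E, F, A, B

First, effective dates: A missed the 45-day window (227 days after the deed), so its recording date stands; D relates back to 1/7/2014 (work commenced); E's effective date is 4/5/2015, when work began.
C is a condominium assessment lien and takes priority over every other lien.
Among the remaining liens, by effective date: D (1/7/2014), F (2/1/2015), E (4/5/2015), A (6/25/2015), B (10/17/2015).
The subordination applies — F was senior to E — so F and E swap.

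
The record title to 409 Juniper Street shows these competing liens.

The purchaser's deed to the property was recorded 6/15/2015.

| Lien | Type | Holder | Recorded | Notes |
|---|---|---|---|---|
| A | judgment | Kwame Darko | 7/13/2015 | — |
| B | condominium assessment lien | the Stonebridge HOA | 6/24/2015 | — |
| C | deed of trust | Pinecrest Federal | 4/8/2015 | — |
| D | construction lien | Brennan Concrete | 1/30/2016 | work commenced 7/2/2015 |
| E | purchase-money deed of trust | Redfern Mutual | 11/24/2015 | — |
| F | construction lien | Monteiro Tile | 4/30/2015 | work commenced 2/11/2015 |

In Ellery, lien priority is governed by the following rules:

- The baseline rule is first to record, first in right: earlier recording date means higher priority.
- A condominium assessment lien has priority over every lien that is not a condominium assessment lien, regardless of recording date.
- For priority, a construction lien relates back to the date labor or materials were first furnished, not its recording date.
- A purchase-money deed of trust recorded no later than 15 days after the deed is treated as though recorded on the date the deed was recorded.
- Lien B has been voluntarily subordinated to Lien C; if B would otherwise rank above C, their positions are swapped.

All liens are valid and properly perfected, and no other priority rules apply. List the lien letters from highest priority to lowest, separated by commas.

C, F, B, D, A, E

Adjusting effective dates: D is treated as recorded 7/2/2015, the work-commencement date; E was recorded 162 days after the deed, outside the 15-day window, so it keeps its recording date; F's effective date is 2/11/2015, when work began.
B is a condominium assessment lien and takes priority over every other lien.
Remaining liens by effective date: F (2/11/2015), C (4/8/2015), D (7/2/2015), A (7/13/2015), E (11/24/2015).
Because B would otherwise rank above C, the subordination swaps them.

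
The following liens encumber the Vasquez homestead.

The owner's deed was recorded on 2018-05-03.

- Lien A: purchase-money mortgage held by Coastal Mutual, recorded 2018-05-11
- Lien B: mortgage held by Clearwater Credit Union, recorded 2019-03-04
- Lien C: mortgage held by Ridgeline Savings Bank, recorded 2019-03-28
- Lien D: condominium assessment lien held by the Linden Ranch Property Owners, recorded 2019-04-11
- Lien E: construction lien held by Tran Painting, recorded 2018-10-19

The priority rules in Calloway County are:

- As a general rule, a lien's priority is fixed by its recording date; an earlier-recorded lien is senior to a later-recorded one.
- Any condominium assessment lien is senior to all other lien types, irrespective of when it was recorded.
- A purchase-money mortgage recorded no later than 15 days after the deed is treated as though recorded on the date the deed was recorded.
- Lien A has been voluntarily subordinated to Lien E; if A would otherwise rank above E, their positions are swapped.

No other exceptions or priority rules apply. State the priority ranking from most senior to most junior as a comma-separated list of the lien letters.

D, E, A, B, C

Effective dates after the stated exceptions: A was recorded within the 15-day window, so its effective date is the deed date 2018-05-03.
D is a condominium assessment lien and takes priority over every other lien.
The other liens, earliest effective date first: A (2018-05-03), E (2018-10-19), B (2019-03-04), C (2019-03-28).
Because A would otherwise rank above E, the subordination swaps them.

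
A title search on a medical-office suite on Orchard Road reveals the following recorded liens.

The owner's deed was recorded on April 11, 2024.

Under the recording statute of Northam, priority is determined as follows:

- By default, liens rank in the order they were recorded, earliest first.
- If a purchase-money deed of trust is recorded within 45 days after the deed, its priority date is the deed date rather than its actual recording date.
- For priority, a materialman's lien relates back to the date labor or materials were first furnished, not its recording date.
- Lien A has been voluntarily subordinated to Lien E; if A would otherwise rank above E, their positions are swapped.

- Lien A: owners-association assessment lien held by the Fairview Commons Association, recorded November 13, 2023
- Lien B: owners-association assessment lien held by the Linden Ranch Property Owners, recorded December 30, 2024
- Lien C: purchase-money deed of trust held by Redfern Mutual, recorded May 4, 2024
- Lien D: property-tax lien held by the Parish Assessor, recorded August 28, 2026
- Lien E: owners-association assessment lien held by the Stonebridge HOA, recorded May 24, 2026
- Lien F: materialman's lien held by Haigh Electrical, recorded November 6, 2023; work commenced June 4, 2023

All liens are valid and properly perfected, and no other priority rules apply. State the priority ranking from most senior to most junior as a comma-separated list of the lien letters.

First, effective dates: C was recorded within the 45-day window, so its effective date is the deed date April 11, 2024; F is treated as recorded June 4, 2023, the work-commencement date.
Ordering by effective date: F (June 4, 2023), A (November 13, 2023), C (April 11, 2024), B (December 30, 2024), E (May 24, 2026), D (August 28, 2026).
A would otherwise be senior to E, so under the subordination agreement A and E exchange positions.

F, E, C, B, A, D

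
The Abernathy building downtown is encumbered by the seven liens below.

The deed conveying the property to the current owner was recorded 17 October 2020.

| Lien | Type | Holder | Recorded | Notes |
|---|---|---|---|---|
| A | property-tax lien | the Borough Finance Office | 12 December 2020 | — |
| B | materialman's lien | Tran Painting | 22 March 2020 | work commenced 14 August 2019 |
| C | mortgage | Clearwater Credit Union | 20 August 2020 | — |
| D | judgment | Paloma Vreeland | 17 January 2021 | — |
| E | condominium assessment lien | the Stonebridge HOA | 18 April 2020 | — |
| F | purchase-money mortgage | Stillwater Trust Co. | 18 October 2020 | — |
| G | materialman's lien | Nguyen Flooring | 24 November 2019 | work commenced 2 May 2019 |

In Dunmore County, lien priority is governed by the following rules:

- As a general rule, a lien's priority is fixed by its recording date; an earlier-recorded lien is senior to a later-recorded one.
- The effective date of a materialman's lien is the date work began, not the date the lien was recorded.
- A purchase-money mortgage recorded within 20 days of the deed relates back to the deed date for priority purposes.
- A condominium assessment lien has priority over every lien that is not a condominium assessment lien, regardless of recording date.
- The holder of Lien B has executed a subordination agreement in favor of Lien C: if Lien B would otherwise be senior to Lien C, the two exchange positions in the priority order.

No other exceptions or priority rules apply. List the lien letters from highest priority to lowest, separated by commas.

E, G, C, B, F, A, D

Adjusting effective dates: B relates back to 14 August 2019 (work commenced); F was recorded within the 20-day window, so its effective date is the deed date 17 October 2020; G is treated as recorded 2 May 2019, the work-commencement date.
E is a condominium assessment lien, so it outranks all other liens regardless of date.
The other liens, earliest effective date first: G (2 May 2019), B (14 August 2019), C (20 August 2020), F (17 October 2020), A (12 December 2020), D (17 January 2021).
B is senior to C before the subordination, so the two trade places.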